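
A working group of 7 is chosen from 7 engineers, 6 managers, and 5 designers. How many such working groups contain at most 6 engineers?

31823

Split by how many engineers are chosen (0 through 6).
Sum: C(7,0)·C(11,7) + C(7,1)·C(11,6) + C(7,2)·C(11,5) + C(7,3)·C(11,4) + C(7,4)·C(11,3) + C(7,5)·C(11,2) + C(7,6)·C(11,1) = 330 + 3234 + 9702 + 11550 + 5775 + 1155 + 77 = 31823.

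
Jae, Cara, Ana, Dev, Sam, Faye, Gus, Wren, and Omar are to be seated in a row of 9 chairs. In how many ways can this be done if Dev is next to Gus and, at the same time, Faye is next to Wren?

20160

Treat {Dev,Gus} as one block (2 orders) and {Faye,Wren} as another (2 orders).
That leaves 7 units to arrange: 2 × 2 × 7! = 4 × 5040 = 20160.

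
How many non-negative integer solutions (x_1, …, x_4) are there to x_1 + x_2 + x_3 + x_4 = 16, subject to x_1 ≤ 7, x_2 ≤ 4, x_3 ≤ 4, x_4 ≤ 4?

20

Ignoring the caps, the number of non-negative solutions to x_1+…+x_4 = 16 is C(19,3) = 969.
Subtract solutions that violate a single cap (substitute x_i' = x_i − (cap_i+1)): x_1 ≥ 8 gives C(11,3) = 165; x_2 ≥ 5 gives C(14,3) = 364; x_3 ≥ 5 gives C(14,3) = 364; x_4 ≥ 5 gives C(14,3) = 364. Together 1257.
Add back pairs where two caps are both exceeded: 20 + 20 + 20 + 84 + 84 + 84 = 312.
Subtract triples: 0 + 0 + 0 + 4 = 4.
By inclusion–exclusion the count is 969 − 1257 + 312 − 4 = 20.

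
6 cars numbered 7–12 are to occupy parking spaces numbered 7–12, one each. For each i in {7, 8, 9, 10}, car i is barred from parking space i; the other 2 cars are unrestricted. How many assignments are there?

362

Let Aᵢ (for 7 ≤ i ≤ 10) be the placements that put car i in its forbidden parking space. Any j of these fix j positions, leaving (6−j)! ways to fill the rest, and there are C(4,j) ways to pick which j.
By inclusion–exclusion, the number of valid placements is Σ_{j=0}^{4} (−1)^j C(4,j)·(6−j)!.
Computing: 720 − 480 + 144 − 24 + 2 = 362.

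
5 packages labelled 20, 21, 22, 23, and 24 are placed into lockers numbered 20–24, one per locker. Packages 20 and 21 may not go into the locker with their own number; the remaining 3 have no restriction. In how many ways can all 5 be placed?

78

Let Aᵢ (for i ∈ {20, 21}) be the placements that put package i in its forbidden locker. Any j of these fix j positions, leaving (5−j)! ways to fill the rest, and there are C(2,j) ways to pick which j.
By inclusion–exclusion, the number of valid placements is Σ_{j=0}^{2} (−1)^j C(2,j)·(5−j)!.
Computing: 120 − 48 + 6 = 78.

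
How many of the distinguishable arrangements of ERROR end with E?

4

Fix E in the last position and arrange the remaining 4 letters.
Those 4 letters have R appearing 3 times, giving (4)!/(3!) = 4.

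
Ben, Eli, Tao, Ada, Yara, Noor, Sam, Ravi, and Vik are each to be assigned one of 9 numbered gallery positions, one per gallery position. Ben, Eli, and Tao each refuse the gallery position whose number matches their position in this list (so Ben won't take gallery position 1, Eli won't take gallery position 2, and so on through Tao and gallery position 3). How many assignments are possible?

256320

Let Aᵢ (for i ∈ {1, 2, 3}) be the placements that put person i in their forbidden gallery position. Any j of these fix j positions, leaving (9−j)! ways to fill the rest, and there are C(3,j) ways to pick which j.
By inclusion–exclusion, the number of valid placements is Σ_{j=0}^{3} (−1)^j C(3,j)·(9−j)!.
Computing: 362880 − 120960 + 15120 − 720 = 256320.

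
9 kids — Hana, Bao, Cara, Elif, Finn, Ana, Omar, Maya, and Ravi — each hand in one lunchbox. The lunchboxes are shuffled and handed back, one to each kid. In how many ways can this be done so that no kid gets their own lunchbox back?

Count assignments avoiding every fixed point. For any j of the 9 kids fixed to their own lunchbox, the other 9−j can be arranged in (9−j)! ways.
By inclusion–exclusion this is Σ_{j=0}^{9} (−1)^j C(9,j)·(9−j)!.
Computing: 362880 − 362880 + 181440 − 60480 + 15120 − 3024 + 504 − 72 + 9 − 1 = 133496.

133496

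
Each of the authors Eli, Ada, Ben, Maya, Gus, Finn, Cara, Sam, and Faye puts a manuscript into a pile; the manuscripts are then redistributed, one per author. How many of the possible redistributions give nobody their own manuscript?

133496

Let Aᵢ be the assignments in which author i gets their own manuscript. We want the size of the complement of A₁∪…∪A_9.
By inclusion–exclusion this is Σ_{j=0}^{9} (−1)^j C(9,j)·(9−j)!.
Computing: 362880 − 362880 + 181440 − 60480 + 15120 − 3024 + 504 − 72 + 9 − 1 = 133496.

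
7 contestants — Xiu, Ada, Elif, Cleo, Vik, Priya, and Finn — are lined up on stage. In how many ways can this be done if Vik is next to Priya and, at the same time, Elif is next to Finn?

480

Treat {Vik,Priya} as one block (2 orders) and {Elif,Finn} as another (2 orders).
That leaves 5 units to arrange: 2 × 2 × 5! = 4 × 120 = 480.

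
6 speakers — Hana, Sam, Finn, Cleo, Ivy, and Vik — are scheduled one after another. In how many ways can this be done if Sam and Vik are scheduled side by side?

Place the 4 others and the Sam-Vik pair as 5 objects in a line; the pair has 2 internal arrangements.
That gives 2 × 5! = 2 × 120 = 240.

240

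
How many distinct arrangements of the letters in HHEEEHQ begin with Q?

20

With the first slot taken by Q, it remains to arrange the other 6 letters (HHEEEH).
Those 6 letters have E appearing 3 times and H appearing 3 times, giving (6)!/(3!·3!) = 20.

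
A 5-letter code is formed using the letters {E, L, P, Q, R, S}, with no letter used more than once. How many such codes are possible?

Choose and order 5 of the 6 symbols: the first letter has 6 options, the next 5, and so on down to 2.
That product is 6 × 5 × 4 × 3 × 2 = 720.

720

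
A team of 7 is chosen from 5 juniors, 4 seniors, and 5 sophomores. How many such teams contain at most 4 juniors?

Split by how many juniors are chosen (0 through 4).
Sum: C(5,0)·C(9,7) + C(5,1)·C(9,6) + C(5,2)·C(9,5) + C(5,3)·C(9,4) + C(5,4)·C(9,3) = 36 + 420 + 1260 + 1260 + 420 = 3396.

3396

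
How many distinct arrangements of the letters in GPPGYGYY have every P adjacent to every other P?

140

Treat the 2 copies of P as a single block. The multiset to arrange is then {PP, G, G, G, Y, Y, Y}, 7 items in all.
That gives (7)!/(3!·3!) = 140 arrangements.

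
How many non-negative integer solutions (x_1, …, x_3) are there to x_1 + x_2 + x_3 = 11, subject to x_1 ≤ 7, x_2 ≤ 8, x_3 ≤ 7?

By stars and bars, unrestricted non-negative solutions to x_1+…+x_3 = 11 number C(11+2,2) = 78.
Subtract solutions that violate a single cap (substitute x_i' = x_i − (cap_i+1)): x_1 ≥ 8 gives C(5,2) = 10; x_2 ≥ 9 gives C(4,2) = 6; x_3 ≥ 8 gives C(5,2) = 10. Together 26.
No two caps can be exceeded simultaneously, so the pair terms are all 0.
By inclusion–exclusion the count is 78 − 26 + 0 = 52.

52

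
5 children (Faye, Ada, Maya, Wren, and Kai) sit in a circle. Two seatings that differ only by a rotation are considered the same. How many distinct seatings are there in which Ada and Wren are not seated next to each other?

12

Without the restriction there are (4)! = 24 seatings.
Seatings with Ada beside Wren: treat them as a block with 2 internal orders, giving 2 × (3)! = 12.
Subtracting, 24 − 12 = 12.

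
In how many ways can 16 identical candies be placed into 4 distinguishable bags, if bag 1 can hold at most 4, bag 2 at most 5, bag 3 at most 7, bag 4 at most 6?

By stars and bars, unrestricted non-negative solutions to x_1+…+x_4 = 16 number C(16+3,3) = 969.
Subtract solutions that violate a single cap (substitute x_i' = x_i − (cap_i+1)): x_1 ≥ 5 gives C(14,3) = 364; x_2 ≥ 6 gives C(13,3) = 286; x_3 ≥ 8 gives C(11,3) = 165; x_4 ≥ 7 gives C(12,3) = 220. Together 1035.
Add back pairs where two caps are both exceeded: 56 + 20 + 35 + 10 + 20 + 4 = 145.
By inclusion–exclusion the count is 969 − 1035 + 145 = 79.

79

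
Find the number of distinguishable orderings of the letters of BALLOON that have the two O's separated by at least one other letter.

There are 7!/(2!·2!) = 1260 arrangements of BALLOON in total.
Arrangements with the O's together: treat OO as one letter, giving (6)!/(2!) = 360.
Subtracting, 1260 − 360 = 900 arrangements keep the O's apart.

900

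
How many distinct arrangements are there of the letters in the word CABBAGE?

The 7 letters of CABBAGE have repeats: A appearing twice and B appearing twice.
So there are 7! / (2!·2!) = 1260 distinguishable arrangements.

1260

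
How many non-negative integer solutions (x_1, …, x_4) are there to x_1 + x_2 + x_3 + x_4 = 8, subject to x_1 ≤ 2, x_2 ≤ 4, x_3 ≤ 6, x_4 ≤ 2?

41

By stars and bars, unrestricted non-negative solutions to x_1+…+x_4 = 8 number C(8+3,3) = 165.
Subtract solutions that violate a single cap (substitute x_i' = x_i − (cap_i+1)): x_1 ≥ 3 gives C(8,3) = 56; x_2 ≥ 5 gives C(6,3) = 20; x_3 ≥ 7 gives C(4,3) = 4; x_4 ≥ 3 gives C(8,3) = 56. Together 136.
Add back pairs where two caps are both exceeded: 1 + 0 + 10 + 0 + 1 + 0 = 12.
By inclusion–exclusion the count is 165 − 136 + 12 = 41.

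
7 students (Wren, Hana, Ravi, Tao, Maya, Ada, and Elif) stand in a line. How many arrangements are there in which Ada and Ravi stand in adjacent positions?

Treat {Ada, Ravi} as a single unit. There are 6 units to order, and the pair itself can be ordered 2 ways.
So the count is 2·(6)! = 1440.

1440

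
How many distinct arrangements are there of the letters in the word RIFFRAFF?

840

Letter multiplicities in RIFFRAFF: A×1, F×4, I×1, R×2.
So there are 8! / (4!·2!) = 840 distinguishable arrangements.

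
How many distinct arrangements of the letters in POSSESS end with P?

30

With the last slot taken by P, it remains to arrange the other 6 letters (OSSESS).
Those 6 letters have S appearing 4 times, giving (6)!/(4!) = 30.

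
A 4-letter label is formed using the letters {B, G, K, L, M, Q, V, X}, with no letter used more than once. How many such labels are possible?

Choose and order 4 of the 8 symbols: the first letter has 8 options, the next 7, then 6, 5.
That product is 8 × 7 × 6 × 5 = 1680.

1680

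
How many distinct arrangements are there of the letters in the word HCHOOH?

60

Letter multiplicities in HCHOOH: C×1, H×3, O×2.
Dividing 6! = 720 by 3!·2! = 12 for the repeated letters gives 60.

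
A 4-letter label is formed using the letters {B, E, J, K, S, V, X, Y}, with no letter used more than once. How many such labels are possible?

Choose and order 4 of the 8 symbols: the first letter has 8 options, the next 7, then 6, 5.
8 × 7 × 6 × 5 = 1680.

1680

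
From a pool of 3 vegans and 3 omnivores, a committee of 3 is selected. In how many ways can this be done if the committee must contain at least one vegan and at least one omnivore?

18

Total 3-person selections from all 6: C(6,3) = 20.
Subtract selections that omit an entire group: no vegans → C(3,3) = 1; no omnivores → C(3,3) = 1.
Both groups omitted at once is impossible, so 20 − 2 = 18.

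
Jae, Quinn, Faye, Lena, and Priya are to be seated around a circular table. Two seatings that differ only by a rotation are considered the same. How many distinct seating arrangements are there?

Seat Jae anywhere (absorbing the rotational symmetry), then permute the other 4: (4)! = 24.

24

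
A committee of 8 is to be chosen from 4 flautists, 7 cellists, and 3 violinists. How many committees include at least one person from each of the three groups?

2793

Total 8-person selections from all 14: C(14,8) = 3003.
Selections missing a whole group: no flautists → C(10,8) = 45; no cellists → C(7,8) = 0; no violinists → C(11,8) = 165.
Add back selections omitting two groups (i.e. drawn from a single group): C(4,8) + C(7,8) + C(3,8) = 0.
By inclusion–exclusion: 3003 − 210 + 0 = 2793.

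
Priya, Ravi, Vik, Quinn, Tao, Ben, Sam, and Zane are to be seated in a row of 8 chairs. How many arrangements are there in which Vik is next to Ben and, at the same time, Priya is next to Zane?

2880

Treat {Vik,Ben} as one block (2 orders) and {Priya,Zane} as another (2 orders).
That leaves 6 units to arrange: 2 × 2 × 6! = 4 × 720 = 2880.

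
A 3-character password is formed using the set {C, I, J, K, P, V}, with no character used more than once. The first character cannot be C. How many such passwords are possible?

The first character has 6−1 = 5 choices (anything except C).
The remaining 2 characters are filled from the other 5 symbols without repetition: 5 × 4 = 20.
Total: 5 × 20 = 100.

100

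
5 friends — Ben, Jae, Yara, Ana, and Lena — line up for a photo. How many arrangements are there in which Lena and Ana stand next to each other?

48

Treat {Lena, Ana} as a single unit. There are 4 units to order, and the pair itself can be ordered 2 ways.
That gives 2 × 4! = 2 × 24 = 48.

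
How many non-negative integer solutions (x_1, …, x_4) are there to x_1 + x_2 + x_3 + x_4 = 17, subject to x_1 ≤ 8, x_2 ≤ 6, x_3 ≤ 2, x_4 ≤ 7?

64

Without the upper bounds there are C(20,3) = 1140 ways to split 17 among 4 variables.
Subtract solutions that violate a single cap (substitute x_i' = x_i − (cap_i+1)): x_1 ≥ 9 gives C(11,3) = 165; x_2 ≥ 7 gives C(13,3) = 286; x_3 ≥ 3 gives C(17,3) = 680; x_4 ≥ 8 gives C(12,3) = 220. Together 1351.
Add back pairs where two caps are both exceeded: 4 + 56 + 1 + 120 + 10 + 84 = 275.
By inclusion–exclusion the count is 1140 − 1351 + 275 = 64.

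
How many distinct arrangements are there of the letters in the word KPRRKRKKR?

630

Letter multiplicities in KPRRKRKKR: K×4, P×1, R×4.
The number of distinct arrangements is 9!/(4!·4!) = 362880/576 = 630.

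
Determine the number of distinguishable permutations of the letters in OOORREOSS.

3780

The 9 letters of OOORREOSS have repeats: O appearing 4 times, R appearing twice, and S appearing twice.
Dividing 9! = 362880 by 4!·2!·2! = 96 for the repeated letters gives 3780.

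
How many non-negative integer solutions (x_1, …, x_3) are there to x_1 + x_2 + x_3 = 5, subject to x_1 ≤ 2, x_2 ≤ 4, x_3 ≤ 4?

13

Ignoring the caps, the number of non-negative solutions to x_1+…+x_3 = 5 is C(7,2) = 21.
Subtract solutions that violate a single cap (substitute x_i' = x_i − (cap_i+1)): x_1 ≥ 3 gives C(4,2) = 6; x_2 ≥ 5 gives C(2,2) = 1; x_3 ≥ 5 gives C(2,2) = 1. Together 8.
No two caps can be exceeded simultaneously, so the pair terms are all 0.
By inclusion–exclusion the count is 21 − 8 + 0 = 13.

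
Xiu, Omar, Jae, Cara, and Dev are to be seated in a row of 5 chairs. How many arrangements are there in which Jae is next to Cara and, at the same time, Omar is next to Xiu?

24

Treat {Jae,Cara} as one block (2 orders) and {Omar,Xiu} as another (2 orders).
That leaves 3 units to arrange: 2 × 2 × 3! = 4 × 6 = 24.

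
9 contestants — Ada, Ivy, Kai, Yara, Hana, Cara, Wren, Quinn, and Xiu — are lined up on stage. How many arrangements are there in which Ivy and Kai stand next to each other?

Glue Ivy and Kai into one block (2 internal orders), leaving 8 units to arrange in a row.
That gives 2 × 8! = 2 × 40320 = 80640.

80640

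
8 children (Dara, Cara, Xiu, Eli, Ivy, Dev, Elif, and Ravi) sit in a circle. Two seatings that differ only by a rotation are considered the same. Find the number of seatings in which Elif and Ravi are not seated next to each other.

Without the restriction there are (7)! = 5040 seatings.
Seatings with Elif beside Ravi: treat them as a block with 2 internal orders, giving 2 × (6)! = 1440.
Subtracting, 5040 − 1440 = 3600.

3600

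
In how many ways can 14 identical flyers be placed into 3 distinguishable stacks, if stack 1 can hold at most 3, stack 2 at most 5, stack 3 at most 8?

6

By stars and bars, unrestricted non-negative solutions to x_1+…+x_3 = 14 number C(14+2,2) = 120.
Subtract solutions that violate a single cap (substitute x_i' = x_i − (cap_i+1)): x_1 ≥ 4 gives C(12,2) = 66; x_2 ≥ 6 gives C(10,2) = 45; x_3 ≥ 9 gives C(7,2) = 21. Together 132.
Add back pairs where two caps are both exceeded: 15 + 3 + 0 = 18.
By inclusion–exclusion the count is 120 − 132 + 18 = 6.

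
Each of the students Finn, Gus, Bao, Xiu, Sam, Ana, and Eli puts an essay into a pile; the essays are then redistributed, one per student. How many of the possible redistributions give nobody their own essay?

Let Aᵢ be the assignments in which student i gets their own essay. We want the size of the complement of A₁∪…∪A_7.
By inclusion–exclusion this is Σ_{j=0}^{7} (−1)^j C(7,j)·(7−j)!.
Computing: 5040 − 5040 + 2520 − 840 + 210 − 42 + 7 − 1 = 1854.

1854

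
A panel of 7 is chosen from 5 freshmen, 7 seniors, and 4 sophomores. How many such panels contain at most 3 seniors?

7680

Split by how many seniors are chosen (0 through 3).
Sum: C(7,0)·C(9,7) + C(7,1)·C(9,6) + C(7,2)·C(9,5) + C(7,3)·C(9,4) = 36 + 588 + 2646 + 4410 = 7680.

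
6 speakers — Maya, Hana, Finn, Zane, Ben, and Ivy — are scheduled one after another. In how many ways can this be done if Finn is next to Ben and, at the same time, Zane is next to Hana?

96

Treat {Finn,Ben} as one block (2 orders) and {Zane,Hana} as another (2 orders).
That leaves 4 units to arrange: 2 × 2 × 4! = 4 × 24 = 96.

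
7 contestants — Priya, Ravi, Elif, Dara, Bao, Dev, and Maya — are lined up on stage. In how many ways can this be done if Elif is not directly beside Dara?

There are 7! = 5040 arrangements in all. If Elif and Dara are adjacent, merging them into one block gives 2·(6)! = 1440 arrangements.
So 5040 − 1440 = 3600 arrangements keep them apart.

3600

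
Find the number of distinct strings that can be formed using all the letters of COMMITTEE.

Letter multiplicities in COMMITTEE: C×1, E×2, I×1, M×2, O×1, T×2.
Dividing 9! = 362880 by 2!·2!·2! = 8 for the repeated letters gives 45360.

45360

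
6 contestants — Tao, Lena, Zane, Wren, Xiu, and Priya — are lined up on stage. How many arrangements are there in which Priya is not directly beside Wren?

Of the 6! = 720 arrangements, those with Priya and Wren adjacent number 2 × 5! = 240 (treat the pair as a block with 2 internal orders).
Complementary counting: 720 − 240 = 480.

480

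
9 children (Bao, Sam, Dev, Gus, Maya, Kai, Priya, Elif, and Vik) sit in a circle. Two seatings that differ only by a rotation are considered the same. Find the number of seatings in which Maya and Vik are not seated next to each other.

Without the restriction there are (8)! = 40320 seatings.
Seatings with Maya beside Vik: treat them as a block with 2 internal orders, giving 2 × (7)! = 10080.
Subtracting, 40320 − 10080 = 30240.

30240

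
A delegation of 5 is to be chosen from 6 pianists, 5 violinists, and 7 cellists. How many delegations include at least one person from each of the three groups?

Unrestricted: C(18,5) = 8568 ways to pick any 5 of the 18.
Selections missing a whole group: no pianists → C(12,5) = 792; no violinists → C(13,5) = 1287; no cellists → C(11,5) = 462.
Add back selections omitting two groups (i.e. drawn from a single group): C(6,5) + C(5,5) + C(7,5) = 28.
By inclusion–exclusion: 8568 − 2541 + 28 = 6055.

6055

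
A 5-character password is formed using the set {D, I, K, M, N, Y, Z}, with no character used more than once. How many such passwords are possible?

2520

Choose and order 5 of the 7 symbols: the first character has 7 options, the next 6, and so on down to 3.
7 × 6 × 5 × 4 × 3 = 2520.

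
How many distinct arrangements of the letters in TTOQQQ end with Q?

30

With the last slot taken by Q, it remains to arrange the other 5 letters (TTOQQ).
Those 5 letters have Q appearing twice and T appearing twice, giving (5)!/(2!·2!) = 30.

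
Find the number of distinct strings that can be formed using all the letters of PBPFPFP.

The 7 letters of PBPFPFP have repeats: F appearing twice and P appearing 4 times.
Dividing 7! = 5040 by 4!·2! = 48 for the repeated letters gives 105.

105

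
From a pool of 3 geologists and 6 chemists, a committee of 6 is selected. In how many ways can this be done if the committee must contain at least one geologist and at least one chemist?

83

With no constraint there are C(9,6) = 84 possible selections.
Selections missing a whole group: no geologists → C(6,6) = 1; no chemists → C(3,6) = 0.
Both groups omitted at once is impossible, so 84 − 1 = 83.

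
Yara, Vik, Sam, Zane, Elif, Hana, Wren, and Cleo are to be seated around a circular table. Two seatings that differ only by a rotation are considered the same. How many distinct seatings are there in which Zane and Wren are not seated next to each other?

All circular seatings of 8 people number (7)! = 5040.
Those with Zane next to Wren: fuse the pair into one unit and seat 7 units around a circle — 2·(6)! = 1440.
Subtracting, 5040 − 1440 = 3600.

3600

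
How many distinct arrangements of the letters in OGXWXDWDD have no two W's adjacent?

There are 9!/(3!·2!·2!) = 15120 arrangements of OGXWXDWDD in total.
If the two W's are adjacent, glue them into one block, leaving 8 items to arrange: (8)!/(3!·2!) = 3360 ways.
Subtracting, 15120 − 3360 = 11760 arrangements keep the W's apart.

11760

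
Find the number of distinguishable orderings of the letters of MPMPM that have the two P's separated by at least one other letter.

6

Total arrangements of MPMPM: 5!/(3!·2!) = 10.
If the two P's are adjacent, glue them into one block, leaving 4 items to arrange: (4)!/(3!) = 4 ways.
Subtracting, 10 − 4 = 6 arrangements keep the P's apart.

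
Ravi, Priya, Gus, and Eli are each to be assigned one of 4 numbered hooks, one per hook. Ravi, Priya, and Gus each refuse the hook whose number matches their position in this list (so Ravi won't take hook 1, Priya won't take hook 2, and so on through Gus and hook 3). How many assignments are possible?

Let Aᵢ (for i ∈ {1, 2, 3}) be the placements that put person i in their forbidden hook. Any j of these fix j positions, leaving (4−j)! ways to fill the rest, and there are C(3,j) ways to pick which j.
By inclusion–exclusion, the number of valid placements is Σ_{j=0}^{3} (−1)^j C(3,j)·(4−j)!.
Computing: 24 − 18 + 6 − 1 = 11.

11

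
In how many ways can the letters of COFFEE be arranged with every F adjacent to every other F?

Treat the 2 copies of F as a single block. The multiset to arrange is then {FF, C, E, E, O}, 5 items in all.
That gives (5)!/(2!) = 60 arrangements.

60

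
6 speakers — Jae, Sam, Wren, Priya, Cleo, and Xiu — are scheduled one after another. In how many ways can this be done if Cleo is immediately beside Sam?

240

Treat {Cleo, Sam} as a single unit. There are 5 units to order, and the pair itself can be ordered 2 ways.
So the count is 2·(5)! = 240.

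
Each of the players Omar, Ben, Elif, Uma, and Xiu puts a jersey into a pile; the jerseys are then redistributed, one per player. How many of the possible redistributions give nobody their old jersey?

44

This is the derangement count D_5: permutations of 5 items with no fixed point.
By inclusion–exclusion this is Σ_{j=0}^{5} (−1)^j C(5,j)·(5−j)!.
Computing: 120 − 120 + 60 − 20 + 5 − 1 = 44.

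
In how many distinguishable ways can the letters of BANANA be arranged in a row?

Letter multiplicities in BANANA: A×3, B×1, N×2.
So there are 6! / (3!·2!) = 60 distinguishable arrangements.

60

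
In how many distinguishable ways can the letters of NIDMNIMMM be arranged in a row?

3780

Letter multiplicities in NIDMNIMMM: D×1, I×2, M×4, N×2.
The number of distinct arrangements is 9!/(4!·2!·2!) = 362880/96 = 3780.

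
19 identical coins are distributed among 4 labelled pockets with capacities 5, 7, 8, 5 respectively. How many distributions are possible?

82

By stars and bars, unrestricted non-negative solutions to x_1+…+x_4 = 19 number C(19+3,3) = 1540.
Subtract solutions that violate a single cap (substitute x_i' = x_i − (cap_i+1)): x_1 ≥ 6 gives C(16,3) = 560; x_2 ≥ 8 gives C(14,3) = 364; x_3 ≥ 9 gives C(13,3) = 286; x_4 ≥ 6 gives C(16,3) = 560. Together 1770.
Add back pairs where two caps are both exceeded: 56 + 35 + 120 + 10 + 56 + 35 = 312.
By inclusion–exclusion the count is 1540 − 1770 + 312 = 82.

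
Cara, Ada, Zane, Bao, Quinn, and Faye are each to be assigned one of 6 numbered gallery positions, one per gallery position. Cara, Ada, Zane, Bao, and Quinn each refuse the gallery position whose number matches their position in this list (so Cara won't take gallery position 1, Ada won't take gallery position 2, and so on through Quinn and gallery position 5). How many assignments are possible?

Let Aᵢ (for 1 ≤ i ≤ 5) be the placements that put person i in their forbidden gallery position. Any j of these fix j positions, leaving (6−j)! ways to fill the rest, and there are C(5,j) ways to pick which j.
By inclusion–exclusion, the number of valid placements is Σ_{j=0}^{5} (−1)^j C(5,j)·(6−j)!.
Computing: 720 − 600 + 240 − 60 + 10 − 1 = 309.

309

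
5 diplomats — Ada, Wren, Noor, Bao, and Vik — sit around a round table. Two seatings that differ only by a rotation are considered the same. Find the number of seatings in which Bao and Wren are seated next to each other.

Glue Bao and Wren into a block (2 internal orders). Seating 4 units around a circle gives (3)! arrangements.
So 2 × (3)! = 2 × 6 = 12.

12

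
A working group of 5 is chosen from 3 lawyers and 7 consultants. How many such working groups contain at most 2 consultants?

Split by how many consultants are chosen (0 through 2).
Sum: C(7,0)·C(3,5) + C(7,1)·C(3,4) + C(7,2)·C(3,3) = 0 + 0 + 21 = 21.

21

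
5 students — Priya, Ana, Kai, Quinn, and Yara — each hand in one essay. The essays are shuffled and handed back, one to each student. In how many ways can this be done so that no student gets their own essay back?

Let Aᵢ be the assignments in which student i gets their own essay. We want the size of the complement of A₁∪…∪A_5.
By inclusion–exclusion this is Σ_{j=0}^{5} (−1)^j C(5,j)·(5−j)!.
Computing: 120 − 120 + 60 − 20 + 5 − 1 = 44.

44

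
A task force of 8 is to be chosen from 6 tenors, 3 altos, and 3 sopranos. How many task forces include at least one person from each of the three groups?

With no constraint there are C(12,8) = 495 possible selections.
Selections missing a whole group: no tenors → C(6,8) = 0; no altos → C(9,8) = 9; no sopranos → C(9,8) = 9.
Add back selections omitting two groups (i.e. drawn from a single group): C(6,8) + C(3,8) + C(3,8) = 0.
By inclusion–exclusion: 495 − 18 + 0 = 477.

477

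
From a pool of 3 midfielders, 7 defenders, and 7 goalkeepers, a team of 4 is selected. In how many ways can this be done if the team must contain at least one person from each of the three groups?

Unrestricted: C(17,4) = 2380 ways to pick any 4 of the 17.
Selections missing a whole group: no midfielders → C(14,4) = 1001; no defenders → C(10,4) = 210; no goalkeepers → C(10,4) = 210.
Add back selections omitting two groups (i.e. drawn from a single group): C(3,4) + C(7,4) + C(7,4) = 70.
By inclusion–exclusion: 2380 − 1421 + 70 = 1029.

1029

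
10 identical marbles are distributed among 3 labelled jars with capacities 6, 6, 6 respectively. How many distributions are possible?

Ignoring the caps, the number of non-negative solutions to x_1+…+x_3 = 10 is C(12,2) = 66.
Subtract solutions that violate a single cap (substitute x_i' = x_i − (cap_i+1)): x_1 ≥ 7 gives C(5,2) = 10; x_2 ≥ 7 gives C(5,2) = 10; x_3 ≥ 7 gives C(5,2) = 10. Together 30.
No two caps can be exceeded simultaneously, so the pair terms are all 0.
By inclusion–exclusion the count is 66 − 30 + 0 = 36.

36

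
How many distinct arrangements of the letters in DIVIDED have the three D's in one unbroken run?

60

Treat the 3 copies of D as a single block. The multiset to arrange is then {DDD, E, I, I, V}, 5 items in all.
That gives (5)!/(2!) = 60 arrangements.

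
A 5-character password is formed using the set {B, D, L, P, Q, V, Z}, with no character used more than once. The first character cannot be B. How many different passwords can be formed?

The first character has 7−1 = 6 choices (anything except B).
The remaining 4 characters are filled from the other 6 symbols without repetition: 6 × 5 × 4 × 3 = 360.
Total: 6 × 360 = 2160.

2160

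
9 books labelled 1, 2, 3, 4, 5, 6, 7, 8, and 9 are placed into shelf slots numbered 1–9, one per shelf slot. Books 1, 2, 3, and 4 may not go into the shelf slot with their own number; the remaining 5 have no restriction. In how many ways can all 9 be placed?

Let Aᵢ (for 1 ≤ i ≤ 4) be the placements that put book i in its forbidden shelf slot. Any j of these fix j positions, leaving (9−j)! ways to fill the rest, and there are C(4,j) ways to pick which j.
By inclusion–exclusion, the number of valid placements is Σ_{j=0}^{4} (−1)^j C(4,j)·(9−j)!.
Computing: 362880 − 161280 + 30240 − 2880 + 120 = 229080.

229080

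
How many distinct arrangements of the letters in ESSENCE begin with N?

60

Fix N in the first position and arrange the remaining 6 letters.
Those 6 letters have E appearing 3 times and S appearing twice, giving (6)!/(3!·2!) = 60.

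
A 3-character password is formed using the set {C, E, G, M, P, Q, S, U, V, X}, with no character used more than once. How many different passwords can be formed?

Choose and order 3 of the 10 symbols: the first character has 10 options, the next 9, then 8.
That product is 10 × 9 × 8 = 720.

720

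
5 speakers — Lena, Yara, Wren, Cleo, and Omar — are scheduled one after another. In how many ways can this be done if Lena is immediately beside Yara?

48

Glue Lena and Yara into one block (2 internal orders), leaving 4 units to arrange in a row.
That gives 2 × 4! = 2 × 24 = 48.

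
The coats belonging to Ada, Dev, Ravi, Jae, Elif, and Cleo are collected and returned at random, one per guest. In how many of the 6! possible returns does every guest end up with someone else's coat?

Count assignments avoiding every fixed point. For any j of the 6 guests fixed to their own coat, the other 6−j can be arranged in (6−j)! ways.
By inclusion–exclusion this is Σ_{j=0}^{6} (−1)^j C(6,j)·(6−j)!.
Computing: 720 − 720 + 360 − 120 + 30 − 6 + 1 = 265.

265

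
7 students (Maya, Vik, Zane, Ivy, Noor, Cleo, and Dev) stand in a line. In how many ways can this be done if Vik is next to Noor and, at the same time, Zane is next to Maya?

480

Treat {Vik,Noor} as one block (2 orders) and {Zane,Maya} as another (2 orders).
That leaves 5 units to arrange: 2 × 2 × 5! = 4 × 120 = 480.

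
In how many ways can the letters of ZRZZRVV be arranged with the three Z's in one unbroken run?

30

Treat the 3 copies of Z as a single block. The multiset to arrange is then {ZZZ, R, R, V, V}, 5 items in all.
That gives (5)!/(2!·2!) = 30 arrangements.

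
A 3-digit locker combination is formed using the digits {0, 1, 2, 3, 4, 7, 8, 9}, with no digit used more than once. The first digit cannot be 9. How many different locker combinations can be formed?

294

The first digit has 8−1 = 7 choices (anything except 9).
The remaining 2 digits are filled from the other 7 symbols without repetition: 7 × 6 = 42.
Total: 7 × 42 = 294.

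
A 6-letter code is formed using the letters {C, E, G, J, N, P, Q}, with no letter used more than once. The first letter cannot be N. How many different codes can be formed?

The first letter has 7−1 = 6 choices (anything except N).
The remaining 5 letters are filled from the other 6 symbols without repetition: 6 × 5 × 4 × 3 × 2 = 720.
Total: 6 × 720 = 4320.

4320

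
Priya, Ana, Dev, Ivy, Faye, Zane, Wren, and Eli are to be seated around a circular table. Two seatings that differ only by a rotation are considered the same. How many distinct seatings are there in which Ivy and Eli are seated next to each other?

1440

Glue Ivy and Eli into a block (2 internal orders). Seating 7 units around a circle gives (6)! arrangements.
So 2 × (6)! = 2 × 720 = 1440.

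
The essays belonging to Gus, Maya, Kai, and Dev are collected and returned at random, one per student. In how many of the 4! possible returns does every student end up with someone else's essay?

9

Let Aᵢ be the assignments in which student i gets their own essay. We want the size of the complement of A₁∪…∪A_4.
By inclusion–exclusion this is Σ_{j=0}^{4} (−1)^j C(4,j)·(4−j)!.
Computing: 24 − 24 + 12 − 4 + 1 = 9.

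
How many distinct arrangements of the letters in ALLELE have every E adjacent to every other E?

Treat the 2 copies of E as a single block. The multiset to arrange is then {EE, A, L, L, L}, 5 items in all.
That gives (5)!/(3!) = 20 arrangements.

20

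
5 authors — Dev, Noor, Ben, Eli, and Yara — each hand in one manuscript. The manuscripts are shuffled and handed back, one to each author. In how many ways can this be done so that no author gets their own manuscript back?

This is the derangement count D_5: permutations of 5 items with no fixed point.
By inclusion–exclusion this is Σ_{j=0}^{5} (−1)^j C(5,j)·(5−j)!.
Computing: 120 − 120 + 60 − 20 + 5 − 1 = 44.

44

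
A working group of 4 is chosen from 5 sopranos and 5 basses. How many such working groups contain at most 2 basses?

155

Split by how many basses are chosen (0 through 2).
Sum: C(5,0)·C(5,4) + C(5,1)·C(5,3) + C(5,2)·C(5,2) = 5 + 50 + 100 = 155.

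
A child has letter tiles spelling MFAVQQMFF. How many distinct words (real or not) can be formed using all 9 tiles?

Letter multiplicities in MFAVQQMFF: A×1, F×3, M×2, Q×2, V×1.
The number of distinct arrangements is 9!/(3!·2!·2!) = 362880/24 = 15120.

15120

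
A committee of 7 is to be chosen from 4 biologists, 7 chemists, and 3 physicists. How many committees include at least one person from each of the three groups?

2982

With no constraint there are C(14,7) = 3432 possible selections.
Subtract selections that omit an entire group: no biologists → C(10,7) = 120; no chemists → C(7,7) = 1; no physicists → C(11,7) = 330.
Add back selections omitting two groups (i.e. drawn from a single group): C(4,7) + C(7,7) + C(3,7) = 1.
By inclusion–exclusion: 3432 − 451 + 1 = 2982.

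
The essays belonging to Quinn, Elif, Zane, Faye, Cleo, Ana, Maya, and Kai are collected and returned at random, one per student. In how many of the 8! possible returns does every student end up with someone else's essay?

Let Aᵢ be the assignments in which student i gets their own essay. We want the size of the complement of A₁∪…∪A_8.
By inclusion–exclusion this is Σ_{j=0}^{8} (−1)^j C(8,j)·(8−j)!.
Computing: 40320 − 40320 + 20160 − 6720 + 1680 − 336 + 56 − 8 + 1 = 14833.

14833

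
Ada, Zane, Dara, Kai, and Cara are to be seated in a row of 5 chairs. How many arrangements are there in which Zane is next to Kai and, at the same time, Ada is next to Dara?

Treat {Zane,Kai} as one block (2 orders) and {Ada,Dara} as another (2 orders).
That leaves 3 units to arrange: 2 × 2 × 3! = 4 × 6 = 24.

24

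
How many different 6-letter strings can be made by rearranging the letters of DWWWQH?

120

DWWWQH has 6 letters with W appearing 3 times.
Dividing 6! = 720 by 3! = 6 for the repeated letters gives 120.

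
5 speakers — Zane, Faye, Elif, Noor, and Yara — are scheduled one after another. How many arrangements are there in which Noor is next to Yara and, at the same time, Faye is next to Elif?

Treat {Noor,Yara} as one block (2 orders) and {Faye,Elif} as another (2 orders).
That leaves 3 units to arrange: 2 × 2 × 3! = 4 × 6 = 24.

24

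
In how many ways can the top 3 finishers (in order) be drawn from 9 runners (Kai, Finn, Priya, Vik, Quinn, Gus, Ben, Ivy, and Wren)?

504

This is an ordered selection of 3 from 9: P(9,3).
That gives 9 × 8 × 7 = 504.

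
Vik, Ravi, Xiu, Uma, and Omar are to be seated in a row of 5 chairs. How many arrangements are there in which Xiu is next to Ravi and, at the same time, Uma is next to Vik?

24

Treat {Xiu,Ravi} as one block (2 orders) and {Uma,Vik} as another (2 orders).
That leaves 3 units to arrange: 2 × 2 × 3! = 4 × 6 = 24.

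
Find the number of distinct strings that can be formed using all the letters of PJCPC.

PJCPC has 5 letters with C appearing twice and P appearing twice.
The number of distinct arrangements is 5!/(2!·2!) = 120/4 = 30.

30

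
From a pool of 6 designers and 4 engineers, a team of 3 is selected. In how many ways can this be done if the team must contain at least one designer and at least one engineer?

Total 3-person selections from all 10: C(10,3) = 120.
Subtract selections that omit an entire group: no designers → C(4,3) = 4; no engineers → C(6,3) = 20.
Both groups omitted at once is impossible, so 120 − 24 = 96.

96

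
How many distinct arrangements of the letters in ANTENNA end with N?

180

With the last slot taken by N, it remains to arrange the other 6 letters (ATENNA).
Those 6 letters have A appearing twice and N appearing twice, giving (6)!/(2!·2!) = 180.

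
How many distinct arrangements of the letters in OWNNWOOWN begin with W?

With the first slot taken by W, it remains to arrange the other 8 letters (ONNWOOWN).
Those 8 letters have N appearing 3 times, O appearing 3 times, and W appearing twice, giving (8)!/(3!·3!·2!) = 560.

560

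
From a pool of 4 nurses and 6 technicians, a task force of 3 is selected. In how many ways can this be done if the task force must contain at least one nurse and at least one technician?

96

Unrestricted: C(10,3) = 120 ways to pick any 3 of the 10.
Subtract selections that omit an entire group: no nurses → C(6,3) = 20; no technicians → C(4,3) = 4.
Both groups omitted at once is impossible, so 120 − 24 = 96.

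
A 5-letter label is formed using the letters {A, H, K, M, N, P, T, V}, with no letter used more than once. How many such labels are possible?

This is a permutation of 5 out of 8: P(8,5) = 8!/3!.
That product is 8 × 7 × 6 × 5 × 4 = 6720.

6720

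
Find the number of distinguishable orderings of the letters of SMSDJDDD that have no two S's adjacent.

Total arrangements of SMSDJDDD: 8!/(4!·2!) = 840.
If the two S's are adjacent, glue them into one block, leaving 7 items to arrange: (7)!/(4!) = 210 ways.
Hence 840 − 210 = 630.

630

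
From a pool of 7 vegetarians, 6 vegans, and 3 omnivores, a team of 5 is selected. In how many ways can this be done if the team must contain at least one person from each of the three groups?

Unrestricted: C(16,5) = 4368 ways to pick any 5 of the 16.
Subtract selections that omit an entire group: no vegetarians → C(9,5) = 126; no vegans → C(10,5) = 252; no omnivores → C(13,5) = 1287.
Add back selections omitting two groups (i.e. drawn from a single group): C(7,5) + C(6,5) + C(3,5) = 27.
By inclusion–exclusion: 4368 − 1665 + 27 = 2730.

2730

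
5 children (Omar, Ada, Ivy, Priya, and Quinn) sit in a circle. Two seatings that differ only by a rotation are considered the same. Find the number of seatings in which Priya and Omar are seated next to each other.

Glue Priya and Omar into a block (2 internal orders). Seating 4 units around a circle gives (3)! arrangements.
So 2 × (3)! = 2 × 6 = 12.

12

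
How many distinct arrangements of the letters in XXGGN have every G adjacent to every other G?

12

Treat the 2 copies of G as a single block. The multiset to arrange is then {GG, N, X, X}, 4 items in all.
That gives (4)!/(2!) = 12 arrangements.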